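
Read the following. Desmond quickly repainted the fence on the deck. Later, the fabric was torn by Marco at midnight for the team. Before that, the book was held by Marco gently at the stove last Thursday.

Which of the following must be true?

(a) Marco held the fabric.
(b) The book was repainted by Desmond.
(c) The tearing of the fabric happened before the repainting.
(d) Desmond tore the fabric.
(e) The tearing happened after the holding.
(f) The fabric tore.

(a) Not entailed — Marco held the book, not the fabric; the fabric belongs to the tearing event.
(b) Not entailed — Desmond repainted the fence, not the book; the book belongs to the holding event.
(c) Not entailed — the narrative places the repainting before the tearing, not after.
(d) Not entailed — the passage has Marco tearing the fabric, not Desmond.
(e) Entailed — the narrative places the holding before the tearing.
(f) Entailed — 'Marco tore the fabric' is causative; it entails the inchoative 'the fabric tore'.

(e), (f)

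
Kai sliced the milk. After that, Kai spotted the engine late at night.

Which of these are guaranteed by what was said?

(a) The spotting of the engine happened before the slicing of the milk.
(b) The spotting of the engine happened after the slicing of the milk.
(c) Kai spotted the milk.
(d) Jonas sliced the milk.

(a) Not entailed — the narrative places the slicing before the spotting, not after.
(b) Entailed — the narrative places the slicing before the spotting.
(c) Not entailed — Kai spotted the engine, not the milk; the milk belongs to the slicing event.
(d) Not entailed — the passage has Kai slicing the milk, not Jonas.

(b)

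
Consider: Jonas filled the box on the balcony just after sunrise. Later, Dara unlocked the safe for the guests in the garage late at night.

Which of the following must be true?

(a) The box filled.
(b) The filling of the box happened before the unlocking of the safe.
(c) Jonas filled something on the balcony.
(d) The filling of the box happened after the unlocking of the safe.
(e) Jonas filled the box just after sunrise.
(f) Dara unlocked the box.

(a), (b), (c), (e)

(a) Entailed — 'Jonas filled the box' is causative; it entails the inchoative 'the box filled'.
(b) Entailed — the narrative places the filling before the unlocking.
(c) Entailed — the original entails any weakening of itself; this just drops 'just after sunrise' and generalizes the patient.
(d) Not entailed — the narrative places the filling before the unlocking, not after.
(e) Entailed — this follows by dropping conjuncts from the filling event's description.
(f) Not entailed — Dara unlocked the safe, not the box; the box belongs to the filling event.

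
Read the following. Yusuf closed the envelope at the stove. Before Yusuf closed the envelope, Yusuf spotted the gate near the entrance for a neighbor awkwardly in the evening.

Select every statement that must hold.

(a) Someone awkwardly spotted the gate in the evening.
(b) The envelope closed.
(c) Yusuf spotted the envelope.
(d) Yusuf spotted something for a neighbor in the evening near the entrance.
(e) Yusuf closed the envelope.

(a), (b), (d), (e)

(a) Entailed — every conjunct here is already in the original spotting event.
(b) Entailed — 'Yusuf closed the envelope' is causative; it entails the inchoative 'the envelope closed'.
(c) Not entailed — Yusuf spotted the gate, not the envelope; the envelope belongs to the closing event.
(d) Entailed — this follows by dropping conjuncts from the spotting event's description.
(e) Entailed — the original entails any weakening of itself; this just drops 'at the stove'.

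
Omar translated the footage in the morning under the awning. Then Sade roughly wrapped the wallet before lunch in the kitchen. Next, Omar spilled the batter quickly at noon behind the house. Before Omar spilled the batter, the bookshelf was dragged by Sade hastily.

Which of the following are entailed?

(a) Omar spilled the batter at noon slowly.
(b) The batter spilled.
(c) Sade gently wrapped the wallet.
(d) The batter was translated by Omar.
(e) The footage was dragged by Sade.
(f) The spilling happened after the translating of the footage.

(a) Not entailed — 'slowly' adds a manner not in (and inconsistent with) the original.
(b) Entailed — 'Omar spilled the batter' is causative; it entails the inchoative 'the batter spilled'.
(c) Not entailed — 'gently' adds a manner not in (and inconsistent with) the original.
(d) Not entailed — Omar translated the footage, not the batter; the batter belongs to the spilling event.
(e) Not entailed — Sade dragged the bookshelf, not the footage; the footage belongs to the translating event.
(f) Entailed — the narrative places the translating before the spilling.

(b), (f)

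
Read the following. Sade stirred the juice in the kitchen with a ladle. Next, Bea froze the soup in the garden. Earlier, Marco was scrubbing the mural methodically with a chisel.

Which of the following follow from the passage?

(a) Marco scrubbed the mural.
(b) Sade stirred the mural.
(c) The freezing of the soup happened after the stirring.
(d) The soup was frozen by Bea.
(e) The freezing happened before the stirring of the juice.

(a) Entailed — 'scrub' is an activity; 'was scrubbing' entails that some scrubbing happened, so 'scrubbed' holds.
(b) Not entailed — Sade stirred the juice, not the mural; the mural belongs to the scrubbing event.
(c) Entailed — the narrative places the stirring before the freezing.
(d) Entailed — every conjunct here is already in the original freezing event.
(e) Not entailed — the narrative places the stirring before the freezing, not after.

(a), (c), (d)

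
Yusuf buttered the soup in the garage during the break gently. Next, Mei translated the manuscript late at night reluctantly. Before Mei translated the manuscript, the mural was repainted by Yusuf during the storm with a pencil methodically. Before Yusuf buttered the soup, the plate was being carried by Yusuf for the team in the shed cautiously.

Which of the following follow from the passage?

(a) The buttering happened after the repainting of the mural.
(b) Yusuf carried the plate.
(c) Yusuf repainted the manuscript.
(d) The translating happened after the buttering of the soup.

(a) Not entailed — the narrative doesn't order the repainting relative to the buttering.
(b) Entailed — 'carry' is an activity; 'was carrying' entails that some carrying happened, so 'carried' holds.
(c) Not entailed — Yusuf repainted the mural, not the manuscript; the manuscript belongs to the translating event.
(d) Entailed — the narrative places the buttering before the translating.

(b), (d)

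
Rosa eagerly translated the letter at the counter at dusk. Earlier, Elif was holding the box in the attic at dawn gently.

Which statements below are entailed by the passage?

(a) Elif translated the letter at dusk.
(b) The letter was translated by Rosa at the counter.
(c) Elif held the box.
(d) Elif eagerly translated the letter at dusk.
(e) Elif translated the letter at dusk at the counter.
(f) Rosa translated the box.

(b), (c)

(a) Not entailed — the passage has Rosa translating the letter, not Elif.
(b) Entailed — this follows by dropping conjuncts from the translating event's description.
(c) Entailed — 'hold' is an activity; 'was holding' entails that some holding happened, so 'held' holds.
(d) Not entailed — the passage has Rosa translating the letter, not Elif.
(e) Not entailed — the passage has Rosa translating the letter, not Elif.
(f) Not entailed — Rosa translated the letter, not the box; the box belongs to the holding event.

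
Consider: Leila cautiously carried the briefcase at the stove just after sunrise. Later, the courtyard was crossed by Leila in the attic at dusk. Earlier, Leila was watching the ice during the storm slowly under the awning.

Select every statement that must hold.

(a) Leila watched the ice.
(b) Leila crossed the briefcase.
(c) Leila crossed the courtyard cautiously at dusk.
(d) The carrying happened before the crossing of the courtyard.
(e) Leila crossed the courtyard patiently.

(a), (d)

(a) Entailed — 'watch' is an activity; 'was watching' entails that some watching happened, so 'watched' holds.
(b) Not entailed — Leila crossed the courtyard, not the briefcase; the briefcase belongs to the carrying event.
(c) Not entailed — 'cautiously' adds information not in the original event.
(d) Entailed — the narrative places the carrying before the crossing.
(e) Not entailed — 'patiently' adds information not in the original event.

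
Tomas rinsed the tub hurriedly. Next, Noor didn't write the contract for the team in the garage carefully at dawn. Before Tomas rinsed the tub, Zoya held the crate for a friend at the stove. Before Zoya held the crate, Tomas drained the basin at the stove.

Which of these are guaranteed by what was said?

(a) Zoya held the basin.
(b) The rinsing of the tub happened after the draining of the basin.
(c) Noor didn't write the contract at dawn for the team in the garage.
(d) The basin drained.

(a) Not entailed — Zoya held the crate, not the basin; the basin belongs to the draining event.
(b) Entailed — the narrative places the draining before the rinsing.
(c) Not entailed — dropping 'carefully' under negation is not valid — the original leaves open that Noor wrote the contract some other way.
(d) Entailed — 'Tomas drained the basin' is causative; it entails the inchoative 'the basin drained'.

(b), (d)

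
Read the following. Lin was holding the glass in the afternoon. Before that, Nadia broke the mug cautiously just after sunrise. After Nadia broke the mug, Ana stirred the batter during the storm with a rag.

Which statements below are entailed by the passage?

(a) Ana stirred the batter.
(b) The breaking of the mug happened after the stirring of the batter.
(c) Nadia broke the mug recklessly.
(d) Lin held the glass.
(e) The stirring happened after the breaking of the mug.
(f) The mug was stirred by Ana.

(a), (d), (e)

(a) Entailed — every conjunct here is already in the original stirring event.
(b) Not entailed — the narrative places the breaking before the stirring, not after.
(c) Not entailed — 'recklessly' adds a manner not in (and inconsistent with) the original.
(d) Entailed — 'hold' is an activity; 'was holding' entails that some holding happened, so 'held' holds.
(e) Entailed — the narrative places the breaking before the stirring.
(f) Not entailed — Ana stirred the batter, not the mug; the mug belongs to the breaking event.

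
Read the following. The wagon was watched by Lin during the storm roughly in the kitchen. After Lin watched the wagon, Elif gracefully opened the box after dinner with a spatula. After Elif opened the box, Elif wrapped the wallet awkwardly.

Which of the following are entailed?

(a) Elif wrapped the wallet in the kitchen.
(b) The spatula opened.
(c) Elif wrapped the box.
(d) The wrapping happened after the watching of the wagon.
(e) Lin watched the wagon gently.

(a) Not entailed — 'in the kitchen' adds information not in the original event.
(b) Not entailed — the box is what opened, not the spatula.
(c) Not entailed — Elif wrapped the wallet, not the box; the box belongs to the opening event.
(d) Entailed — the narrative places the watching before the wrapping.
(e) Not entailed — 'gently' adds a manner not in (and inconsistent with) the original.

(d)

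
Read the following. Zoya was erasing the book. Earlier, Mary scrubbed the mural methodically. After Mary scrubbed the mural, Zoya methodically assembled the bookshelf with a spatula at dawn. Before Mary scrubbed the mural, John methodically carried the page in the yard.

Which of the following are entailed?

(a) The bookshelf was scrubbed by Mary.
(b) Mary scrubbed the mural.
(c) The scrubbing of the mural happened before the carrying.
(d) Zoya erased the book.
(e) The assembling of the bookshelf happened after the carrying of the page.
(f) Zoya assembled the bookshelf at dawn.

(a) Not entailed — Mary scrubbed the mural, not the bookshelf; the bookshelf belongs to the assembling event.
(b) Entailed — every conjunct here is already in the original scrubbing event.
(c) Not entailed — the narrative places the carrying before the scrubbing, not after.
(d) Not entailed — 'was erasing' is progressive on an accomplishment; it does not entail the completed 'erased'.
(e) Entailed — the narrative places the carrying before the assembling.
(f) Entailed — every conjunct here is already in the original assembling event.

(b), (e), (f)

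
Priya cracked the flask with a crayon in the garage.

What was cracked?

'the flask' marks the patient of the cracking event.

the flask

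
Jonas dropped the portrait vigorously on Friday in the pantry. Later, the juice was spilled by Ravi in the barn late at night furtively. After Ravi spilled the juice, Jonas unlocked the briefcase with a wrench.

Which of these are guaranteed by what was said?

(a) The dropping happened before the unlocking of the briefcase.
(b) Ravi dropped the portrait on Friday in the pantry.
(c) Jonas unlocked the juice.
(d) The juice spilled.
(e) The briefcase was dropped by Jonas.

(a), (d)

(a) Entailed — the narrative places the dropping before the unlocking.
(b) Not entailed — the passage has Jonas dropping the portrait, not Ravi.
(c) Not entailed — Jonas unlocked the briefcase, not the juice; the juice belongs to the spilling event.
(d) Entailed — 'Ravi spilled the juice' is causative; it entails the inchoative 'the juice spilled'.
(e) Not entailed — Jonas dropped the portrait, not the briefcase; the briefcase belongs to the unlocking event.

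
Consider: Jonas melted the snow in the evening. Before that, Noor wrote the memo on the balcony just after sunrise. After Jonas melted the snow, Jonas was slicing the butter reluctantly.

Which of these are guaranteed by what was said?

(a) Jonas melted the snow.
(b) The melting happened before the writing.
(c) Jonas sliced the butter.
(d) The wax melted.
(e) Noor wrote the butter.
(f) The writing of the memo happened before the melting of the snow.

(a) Entailed — every conjunct here is already in the original melting event.
(b) Not entailed — the narrative places the writing before the melting, not after.
(c) Not entailed — 'was slicing' is progressive on an accomplishment; it does not entail the completed 'sliced'.
(d) Not entailed — the snow is what melted, not the wax.
(e) Not entailed — Noor wrote the memo, not the butter; the butter belongs to the slicing event.
(f) Entailed — the narrative places the writing before the melting.

(a), (f)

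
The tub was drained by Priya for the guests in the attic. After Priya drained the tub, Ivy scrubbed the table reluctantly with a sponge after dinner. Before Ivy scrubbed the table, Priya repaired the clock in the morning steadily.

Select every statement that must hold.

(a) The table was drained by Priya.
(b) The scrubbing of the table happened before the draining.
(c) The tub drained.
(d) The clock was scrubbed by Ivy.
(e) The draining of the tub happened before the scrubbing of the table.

(a) Not entailed — Priya drained the tub, not the table; the table belongs to the scrubbing event.
(b) Not entailed — the narrative places the draining before the scrubbing, not after.
(c) Entailed — 'Priya drained the tub' is causative; it entails the inchoative 'the tub drained'.
(d) Not entailed — Ivy scrubbed the table, not the clock; the clock belongs to the repairing event.
(e) Entailed — the narrative places the draining before the scrubbing.

(c), (e)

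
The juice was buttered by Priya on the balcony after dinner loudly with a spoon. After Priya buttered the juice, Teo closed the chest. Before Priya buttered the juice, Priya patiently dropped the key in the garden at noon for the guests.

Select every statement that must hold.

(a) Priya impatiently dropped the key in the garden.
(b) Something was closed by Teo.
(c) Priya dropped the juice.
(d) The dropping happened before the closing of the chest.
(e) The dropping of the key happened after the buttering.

(b), (d)

(a) Not entailed — 'impatiently' adds a manner not in (and inconsistent with) the original.
(b) Entailed — every conjunct here is already in the original closing event.
(c) Not entailed — Priya dropped the key, not the juice; the juice belongs to the buttering event.
(d) Entailed — the narrative places the dropping before the closing.
(e) Not entailed — the narrative places the dropping before the buttering, not after.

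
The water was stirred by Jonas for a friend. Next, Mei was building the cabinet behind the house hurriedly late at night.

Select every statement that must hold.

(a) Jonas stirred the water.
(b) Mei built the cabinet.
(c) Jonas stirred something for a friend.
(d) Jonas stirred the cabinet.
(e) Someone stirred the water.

(a), (c), (e)

(a) Entailed — the original entails any weakening of itself; this just drops 'for a friend'.
(b) Not entailed — 'was building' is progressive on an accomplishment; it does not entail the completed 'built'.
(c) Entailed — every conjunct here is already in the original stirring event.
(d) Not entailed — Jonas stirred the water, not the cabinet; the cabinet belongs to the building event.
(e) Entailed — every conjunct here is already in the original stirring event.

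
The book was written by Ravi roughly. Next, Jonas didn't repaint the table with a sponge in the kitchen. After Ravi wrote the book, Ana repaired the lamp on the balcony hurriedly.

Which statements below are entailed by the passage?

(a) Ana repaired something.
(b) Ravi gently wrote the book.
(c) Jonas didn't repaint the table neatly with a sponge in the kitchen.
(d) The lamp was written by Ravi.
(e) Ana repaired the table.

(a), (c)

(a) Entailed — dropping 'on the balcony', 'hurriedly' and generalizing the patient leaves a sub-description the original still satisfies.
(b) Not entailed — 'gently' adds a manner not in (and inconsistent with) the original.
(c) Entailed — under negation, adding a further restriction is entailed: if no such repainting event occurred, none occurred neatly either.
(d) Not entailed — Ravi wrote the book, not the lamp; the lamp belongs to the repairing event.
(e) Not entailed — Ana repaired the lamp, not the table; the table belongs to the repainting event.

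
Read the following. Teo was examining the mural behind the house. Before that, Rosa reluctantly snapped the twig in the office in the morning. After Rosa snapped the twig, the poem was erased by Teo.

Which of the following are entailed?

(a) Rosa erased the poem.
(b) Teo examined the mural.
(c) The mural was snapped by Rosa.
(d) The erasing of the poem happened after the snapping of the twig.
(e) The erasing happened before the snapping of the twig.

(a) Not entailed — the passage has Teo erasing the poem, not Rosa.
(b) Entailed — 'examine' is an activity; 'was examining' entails that some examining happened, so 'examined' holds.
(c) Not entailed — Rosa snapped the twig, not the mural; the mural belongs to the examining event.
(d) Entailed — the narrative places the snapping before the erasing.
(e) Not entailed — the narrative places the snapping before the erasing, not after.

(b), (d)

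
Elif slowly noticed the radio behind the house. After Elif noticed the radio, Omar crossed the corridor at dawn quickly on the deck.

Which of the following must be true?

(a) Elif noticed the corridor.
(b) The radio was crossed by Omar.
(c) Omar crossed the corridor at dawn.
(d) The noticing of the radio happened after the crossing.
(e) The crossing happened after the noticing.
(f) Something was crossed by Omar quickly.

(c), (e), (f)

(a) Not entailed — Elif noticed the radio, not the corridor; the corridor belongs to the crossing event.
(b) Not entailed — Omar crossed the corridor, not the radio; the radio belongs to the noticing event.
(c) Entailed — the original entails any weakening of itself; this just drops 'quickly', 'on the deck'.
(d) Not entailed — the narrative places the noticing before the crossing, not after.
(e) Entailed — the narrative places the noticing before the crossing.
(f) Entailed — every conjunct here is already in the original crossing event.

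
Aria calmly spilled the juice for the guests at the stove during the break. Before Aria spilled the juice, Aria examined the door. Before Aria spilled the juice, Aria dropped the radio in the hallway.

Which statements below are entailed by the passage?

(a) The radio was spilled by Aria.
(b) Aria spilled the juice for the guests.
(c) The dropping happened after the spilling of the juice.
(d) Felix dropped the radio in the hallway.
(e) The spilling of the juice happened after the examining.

(b), (e)

(a) Not entailed — Aria spilled the juice, not the radio; the radio belongs to the dropping event.
(b) Entailed — this follows by dropping conjuncts from the spilling event's description.
(c) Not entailed — the narrative places the dropping before the spilling, not after.
(d) Not entailed — the passage has Aria dropping the radio, not Felix.
(e) Entailed — the narrative places the examining before the spilling.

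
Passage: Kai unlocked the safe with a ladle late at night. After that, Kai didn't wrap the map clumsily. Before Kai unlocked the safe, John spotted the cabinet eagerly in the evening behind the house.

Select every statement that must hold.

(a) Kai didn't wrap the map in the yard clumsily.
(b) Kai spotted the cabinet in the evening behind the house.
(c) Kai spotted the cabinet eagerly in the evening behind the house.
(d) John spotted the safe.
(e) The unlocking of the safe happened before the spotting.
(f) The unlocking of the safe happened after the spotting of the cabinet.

(a) Entailed — under negation, adding a further restriction is entailed: if no such wrapping event occurred, none occurred in the yard either.
(b) Not entailed — the passage has John spotting the cabinet, not Kai.
(c) Not entailed — the passage has John spotting the cabinet, not Kai.
(d) Not entailed — John spotted the cabinet, not the safe; the safe belongs to the unlocking event.
(e) Not entailed — the narrative places the spotting before the unlocking, not after.
(f) Entailed — the narrative places the spotting before the unlocking.

(a), (f)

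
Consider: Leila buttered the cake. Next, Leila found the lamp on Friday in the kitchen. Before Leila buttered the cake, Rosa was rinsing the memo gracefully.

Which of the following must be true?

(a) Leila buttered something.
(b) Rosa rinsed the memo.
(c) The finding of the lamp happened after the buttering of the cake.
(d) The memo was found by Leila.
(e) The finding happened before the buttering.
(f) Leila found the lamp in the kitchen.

(a), (b), (c), (f)

(a) Entailed — generalizing the patient leaves a sub-description the original still satisfies.
(b) Entailed — 'rinse' is an activity; 'was rinsing' entails that some rinsing happened, so 'rinsed' holds.
(c) Entailed — the narrative places the buttering before the finding.
(d) Not entailed — Leila found the lamp, not the memo; the memo belongs to the rinsing event.
(e) Not entailed — the narrative places the buttering before the finding, not after.
(f) Entailed — dropping 'on Friday' leaves a sub-description the original still satisfies.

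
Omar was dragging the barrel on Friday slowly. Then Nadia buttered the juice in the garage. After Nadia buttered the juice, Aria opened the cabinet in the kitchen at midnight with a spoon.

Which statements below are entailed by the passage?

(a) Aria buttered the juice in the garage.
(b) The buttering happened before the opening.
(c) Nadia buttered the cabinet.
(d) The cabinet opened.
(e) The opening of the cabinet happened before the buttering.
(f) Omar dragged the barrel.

(a) Not entailed — the passage has Nadia buttering the juice, not Aria.
(b) Entailed — the narrative places the buttering before the opening.
(c) Not entailed — Nadia buttered the juice, not the cabinet; the cabinet belongs to the opening event.
(d) Entailed — 'Aria opened the cabinet' is causative; it entails the inchoative 'the cabinet opened'.
(e) Not entailed — the narrative places the buttering before the opening, not after.
(f) Entailed — 'drag' is an activity; 'was dragging' entails that some dragging happened, so 'dragged' holds.

(b), (d), (f)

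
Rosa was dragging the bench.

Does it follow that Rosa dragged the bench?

'drag' is atelic; if Rosa was dragging the bench, then Rosa dragged the bench (for some time).

yes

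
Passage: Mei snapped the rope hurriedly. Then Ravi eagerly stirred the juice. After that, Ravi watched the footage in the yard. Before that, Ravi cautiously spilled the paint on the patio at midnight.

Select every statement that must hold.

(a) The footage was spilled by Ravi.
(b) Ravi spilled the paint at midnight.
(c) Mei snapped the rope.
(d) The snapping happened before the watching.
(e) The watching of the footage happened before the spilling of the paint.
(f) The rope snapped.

(a) Not entailed — Ravi spilled the paint, not the footage; the footage belongs to the watching event.
(b) Entailed — every conjunct here is already in the original spilling event.
(c) Entailed — the original entails any weakening of itself; this just drops 'hurriedly'.
(d) Entailed — the narrative places the snapping before the watching.
(e) Not entailed — the narrative places the spilling before the watching, not after.
(f) Entailed — 'Mei snapped the rope' is causative; it entails the inchoative 'the rope snapped'.

(b), (c), (d), (f)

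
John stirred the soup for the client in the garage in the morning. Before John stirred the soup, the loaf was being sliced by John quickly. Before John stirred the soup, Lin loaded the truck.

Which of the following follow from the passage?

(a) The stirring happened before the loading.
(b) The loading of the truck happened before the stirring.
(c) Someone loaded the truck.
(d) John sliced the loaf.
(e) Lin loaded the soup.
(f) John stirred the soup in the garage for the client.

(a) Not entailed — the narrative places the loading before the stirring, not after.
(b) Entailed — the narrative places the loading before the stirring.
(c) Entailed — every conjunct here is already in the original loading event.
(d) Not entailed — 'was slicing' is progressive on an accomplishment; it does not entail the completed 'sliced'.
(e) Not entailed — Lin loaded the truck, not the soup; the soup belongs to the stirring event.
(f) Entailed — dropping 'in the morning' leaves a sub-description the original still satisfies.

(b), (c), (f)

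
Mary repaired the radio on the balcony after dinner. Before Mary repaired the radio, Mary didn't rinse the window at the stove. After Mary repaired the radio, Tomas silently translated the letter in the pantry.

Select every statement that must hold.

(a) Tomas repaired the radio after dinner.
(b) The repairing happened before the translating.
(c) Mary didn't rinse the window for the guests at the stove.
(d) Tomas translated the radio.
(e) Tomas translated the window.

(b), (c)

(a) Not entailed — the passage has Mary repairing the radio, not Tomas.
(b) Entailed — the narrative places the repairing before the translating.
(c) Entailed — under negation, adding a further restriction is entailed: if no such rinsing event occurred, none occurred for the guests either.
(d) Not entailed — Tomas translated the letter, not the radio; the radio belongs to the repairing event.
(e) Not entailed — Tomas translated the letter, not the window; the window belongs to the rinsing event.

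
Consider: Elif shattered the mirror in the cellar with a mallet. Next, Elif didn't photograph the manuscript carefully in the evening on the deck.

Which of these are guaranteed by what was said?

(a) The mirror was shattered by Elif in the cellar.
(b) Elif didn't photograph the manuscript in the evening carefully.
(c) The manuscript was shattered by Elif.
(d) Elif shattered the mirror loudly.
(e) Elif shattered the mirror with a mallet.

(a), (e)

(a) Entailed — dropping 'with a mallet' leaves a sub-description the original still satisfies.
(b) Not entailed — dropping 'on the deck' under negation is not valid — the original leaves open that Elif photographed the manuscript some other way.
(c) Not entailed — Elif shattered the mirror, not the manuscript; the manuscript belongs to the photographing event.
(d) Not entailed — 'loudly' adds information not in the original event.
(e) Entailed — this follows by dropping conjuncts from the shattering event's description.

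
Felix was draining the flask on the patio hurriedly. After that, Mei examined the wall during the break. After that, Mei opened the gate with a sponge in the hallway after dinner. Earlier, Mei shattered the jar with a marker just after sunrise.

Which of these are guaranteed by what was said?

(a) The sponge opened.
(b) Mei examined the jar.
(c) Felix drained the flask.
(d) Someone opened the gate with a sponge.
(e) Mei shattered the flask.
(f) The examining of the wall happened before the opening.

(d), (f)

(a) Not entailed — the gate is what opened, not the sponge.
(b) Not entailed — Mei examined the wall, not the jar; the jar belongs to the shattering event.
(c) Not entailed — 'was draining' is progressive on an accomplishment; it does not entail the completed 'drained'.
(d) Entailed — the original entails any weakening of itself; this just drops 'after dinner', 'in the hallway' and generalizes the agent.
(e) Not entailed — Mei shattered the jar, not the flask; the flask belongs to the draining event.
(f) Entailed — the narrative places the examining before the opening.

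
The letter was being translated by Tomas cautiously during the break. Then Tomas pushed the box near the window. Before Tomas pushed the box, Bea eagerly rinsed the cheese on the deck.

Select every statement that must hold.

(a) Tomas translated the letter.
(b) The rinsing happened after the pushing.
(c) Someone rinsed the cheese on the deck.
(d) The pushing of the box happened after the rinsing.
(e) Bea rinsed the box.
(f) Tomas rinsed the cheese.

(c), (d)

(a) Not entailed — 'was translating' is progressive on an accomplishment; it does not entail the completed 'translated'.
(b) Not entailed — the narrative places the rinsing before the pushing, not after.
(c) Entailed — every conjunct here is already in the original rinsing event.
(d) Entailed — the narrative places the rinsing before the pushing.
(e) Not entailed — Bea rinsed the cheese, not the box; the box belongs to the pushing event.
(f) Not entailed — the passage has Bea rinsing the cheese, not Tomas.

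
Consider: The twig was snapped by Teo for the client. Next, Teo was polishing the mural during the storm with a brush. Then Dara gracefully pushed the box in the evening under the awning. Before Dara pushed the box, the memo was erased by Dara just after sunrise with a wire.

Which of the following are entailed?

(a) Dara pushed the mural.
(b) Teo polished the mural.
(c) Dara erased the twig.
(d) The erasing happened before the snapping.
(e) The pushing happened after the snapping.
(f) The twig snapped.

(b), (e), (f)

(a) Not entailed — Dara pushed the box, not the mural; the mural belongs to the polishing event.
(b) Entailed — 'polish' is an activity; 'was polishing' entails that some polishing happened, so 'polished' holds.
(c) Not entailed — Dara erased the memo, not the twig; the twig belongs to the snapping event.
(d) Not entailed — the narrative doesn't order the erasing relative to the snapping.
(e) Entailed — the narrative places the snapping before the pushing.
(f) Entailed — 'Teo snapped the twig' is causative; it entails the inchoative 'the twig snapped'.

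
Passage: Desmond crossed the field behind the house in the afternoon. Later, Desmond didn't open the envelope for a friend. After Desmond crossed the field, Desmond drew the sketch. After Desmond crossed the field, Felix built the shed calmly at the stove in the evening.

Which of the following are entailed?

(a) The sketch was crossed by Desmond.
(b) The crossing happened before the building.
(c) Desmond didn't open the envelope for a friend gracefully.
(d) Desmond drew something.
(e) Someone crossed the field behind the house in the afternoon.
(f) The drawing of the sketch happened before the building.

(a) Not entailed — Desmond crossed the field, not the sketch; the sketch belongs to the drawing event.
(b) Entailed — the narrative places the crossing before the building.
(c) Entailed — under negation, adding a further restriction is entailed: if no such opening event occurred, none occurred gracefully either.
(d) Entailed — every conjunct here is already in the original drawing event.
(e) Entailed — generalizing the agent leaves a sub-description the original still satisfies.
(f) Not entailed — the narrative doesn't order the drawing relative to the building.

(b), (c), (d), (e)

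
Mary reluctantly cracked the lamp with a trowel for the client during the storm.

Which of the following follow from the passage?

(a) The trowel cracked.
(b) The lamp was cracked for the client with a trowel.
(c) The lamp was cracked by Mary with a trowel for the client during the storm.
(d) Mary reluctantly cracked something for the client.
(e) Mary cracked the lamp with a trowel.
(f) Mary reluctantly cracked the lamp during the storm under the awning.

(a) Not entailed — the lamp is what cracked, not the trowel.
(b) Entailed — this follows by dropping conjuncts from the cracking event's description.
(c) Entailed — dropping 'reluctantly' leaves a sub-description the original still satisfies.
(d) Entailed — the original entails any weakening of itself; this just drops 'with a trowel', 'during the storm' and generalizes the patient.
(e) Entailed — every conjunct here is already in the original cracking event.
(f) Not entailed — 'under the awning' adds information not in the original event.

(b), (c), (d), (e)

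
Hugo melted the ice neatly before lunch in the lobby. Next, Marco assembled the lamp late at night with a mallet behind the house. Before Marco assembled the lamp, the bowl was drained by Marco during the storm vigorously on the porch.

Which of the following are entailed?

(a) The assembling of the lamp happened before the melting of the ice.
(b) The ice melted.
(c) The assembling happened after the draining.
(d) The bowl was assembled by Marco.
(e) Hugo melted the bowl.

(a) Not entailed — the narrative places the melting before the assembling, not after.
(b) Entailed — 'Hugo melted the ice' is causative; it entails the inchoative 'the ice melted'.
(c) Entailed — the narrative places the draining before the assembling.
(d) Not entailed — Marco assembled the lamp, not the bowl; the bowl belongs to the draining event.
(e) Not entailed — Hugo melted the ice, not the bowl; the bowl belongs to the draining event.

(b), (c)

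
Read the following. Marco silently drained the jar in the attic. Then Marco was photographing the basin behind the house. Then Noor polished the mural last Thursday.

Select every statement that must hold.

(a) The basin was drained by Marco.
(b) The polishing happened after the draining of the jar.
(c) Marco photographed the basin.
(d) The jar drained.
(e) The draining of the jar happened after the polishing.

(b), (d)

(a) Not entailed — Marco drained the jar, not the basin; the basin belongs to the photographing event.
(b) Entailed — the narrative places the draining before the polishing.
(c) Not entailed — 'was photographing' is progressive on an accomplishment; it does not entail the completed 'photographed'.
(d) Entailed — 'Marco drained the jar' is causative; it entails the inchoative 'the jar drained'.
(e) Not entailed — the narrative places the draining before the polishing, not after.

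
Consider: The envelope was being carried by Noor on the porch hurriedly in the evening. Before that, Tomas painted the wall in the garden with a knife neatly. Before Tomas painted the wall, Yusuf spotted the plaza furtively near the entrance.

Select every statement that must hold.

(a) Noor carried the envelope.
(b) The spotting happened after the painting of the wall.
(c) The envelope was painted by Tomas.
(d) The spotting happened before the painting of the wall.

(a) Entailed — 'carry' is an activity; 'was carrying' entails that some carrying happened, so 'carried' holds.
(b) Not entailed — the narrative places the spotting before the painting, not after.
(c) Not entailed — Tomas painted the wall, not the envelope; the envelope belongs to the carrying event.
(d) Entailed — the narrative places the spotting before the painting.

(a), (d)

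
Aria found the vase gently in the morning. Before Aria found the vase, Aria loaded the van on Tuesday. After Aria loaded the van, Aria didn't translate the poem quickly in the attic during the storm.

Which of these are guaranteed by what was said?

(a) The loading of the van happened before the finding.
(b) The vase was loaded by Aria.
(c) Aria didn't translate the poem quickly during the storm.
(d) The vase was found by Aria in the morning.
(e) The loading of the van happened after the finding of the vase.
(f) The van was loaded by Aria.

(a), (d), (f)

(a) Entailed — the narrative places the loading before the finding.
(b) Not entailed — Aria loaded the van, not the vase; the vase belongs to the finding event.
(c) Not entailed — dropping 'in the attic' under negation is not valid — the original leaves open that Aria translated the poem some other way.
(d) Entailed — every conjunct here is already in the original finding event.
(e) Not entailed — the narrative places the loading before the finding, not after.
(f) Entailed — dropping 'on Tuesday' leaves a sub-description the original still satisfies.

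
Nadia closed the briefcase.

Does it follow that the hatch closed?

Nothing is said about any hatch; only the briefcase is affected.

no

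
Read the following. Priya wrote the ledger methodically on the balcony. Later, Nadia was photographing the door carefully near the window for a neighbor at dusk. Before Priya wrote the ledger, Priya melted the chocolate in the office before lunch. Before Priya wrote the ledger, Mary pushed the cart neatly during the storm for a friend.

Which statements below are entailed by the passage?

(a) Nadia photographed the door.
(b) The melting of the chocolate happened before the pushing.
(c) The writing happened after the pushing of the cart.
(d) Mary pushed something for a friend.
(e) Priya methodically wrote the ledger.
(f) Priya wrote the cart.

(a) Not entailed — 'was photographing' is progressive on an accomplishment; it does not entail the completed 'photographed'.
(b) Not entailed — the narrative doesn't order the melting relative to the pushing.
(c) Entailed — the narrative places the pushing before the writing.
(d) Entailed — dropping 'during the storm', 'neatly' and generalizing the patient leaves a sub-description the original still satisfies.
(e) Entailed — the original entails any weakening of itself; this just drops 'on the balcony'.
(f) Not entailed — Priya wrote the ledger, not the cart; the cart belongs to the pushing event.

(c), (d), (e)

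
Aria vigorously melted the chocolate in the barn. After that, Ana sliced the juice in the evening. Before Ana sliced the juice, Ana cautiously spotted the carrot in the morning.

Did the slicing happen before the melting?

no

The narrative orders the melting before the slicing.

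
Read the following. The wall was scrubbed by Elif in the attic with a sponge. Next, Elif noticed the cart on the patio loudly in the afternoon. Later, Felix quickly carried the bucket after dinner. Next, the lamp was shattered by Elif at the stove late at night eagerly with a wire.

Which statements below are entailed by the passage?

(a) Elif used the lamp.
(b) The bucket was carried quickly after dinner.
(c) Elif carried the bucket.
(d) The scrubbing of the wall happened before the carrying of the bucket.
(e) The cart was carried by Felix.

(a) Not entailed — the lamp is the patient, not an instrument — Elif used a wire.
(b) Entailed — every conjunct here is already in the original carrying event.
(c) Not entailed — the passage has Felix carrying the bucket, not Elif.
(d) Entailed — the narrative places the scrubbing before the carrying.
(e) Not entailed — Felix carried the bucket, not the cart; the cart belongs to the noticing event.

(b), (d)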